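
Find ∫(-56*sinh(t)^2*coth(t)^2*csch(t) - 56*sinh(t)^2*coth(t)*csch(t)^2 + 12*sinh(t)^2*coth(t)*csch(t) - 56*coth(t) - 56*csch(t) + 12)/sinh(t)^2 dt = 4*(7*(cosh(t) + 1)^2 - 3*(cosh(t) + 1)*sinh(t))/sinh(t)^2 + C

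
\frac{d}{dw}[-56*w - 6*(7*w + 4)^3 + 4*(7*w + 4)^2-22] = -6174*w^2 - 6664*w - 1848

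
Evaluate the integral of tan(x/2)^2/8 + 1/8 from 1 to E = -tan(1/2)/4 + tan(E/2)/4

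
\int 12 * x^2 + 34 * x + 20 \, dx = 4*x^3 + 17*x^2 + 20*x + C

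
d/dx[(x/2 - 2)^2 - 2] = x/2 - 2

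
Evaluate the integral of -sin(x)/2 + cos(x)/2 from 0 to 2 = -1/2 + cos(2)/2 + sin(2)/2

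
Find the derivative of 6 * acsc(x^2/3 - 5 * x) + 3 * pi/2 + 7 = (270 - 36*x)/(x^4*sqrt(1 - 9/(x^4 - 30*x^3 + 225*x^2)) - 30*x^3*sqrt(1 - 9/(x^4 - 30*x^3 + 225*x^2)) + 225*x^2*sqrt(1 - 9/(x^4 - 30*x^3 + 225*x^2)))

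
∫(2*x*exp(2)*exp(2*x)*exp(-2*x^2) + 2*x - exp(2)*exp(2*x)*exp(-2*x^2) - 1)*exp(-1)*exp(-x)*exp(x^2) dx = -2*sinh(-x^2 + x + 1) + C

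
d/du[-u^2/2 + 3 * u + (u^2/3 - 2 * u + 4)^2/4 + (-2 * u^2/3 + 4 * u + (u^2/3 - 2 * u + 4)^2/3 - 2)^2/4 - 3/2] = 2*u^7/729 - 14*u^6/243 + 38*u^5/81 - 50*u^4/27 + 107*u^3/27 - 19*u^2/3 + 227*u/27 - 29/9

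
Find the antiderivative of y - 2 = y^2/2 - 2*y + C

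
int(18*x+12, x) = 9*x^2 + 12*x + C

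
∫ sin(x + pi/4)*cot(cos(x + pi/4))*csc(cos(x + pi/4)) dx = csc(cos(x + pi/4)) + C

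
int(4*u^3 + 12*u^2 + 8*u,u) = u^4 + 4*u^3 + 4*u^2 + C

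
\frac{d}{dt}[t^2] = 2*t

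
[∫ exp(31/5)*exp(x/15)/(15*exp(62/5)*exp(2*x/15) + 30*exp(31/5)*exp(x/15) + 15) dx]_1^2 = -exp(94/15)/(1 + exp(94/15)) + exp(19/3)/(1 + exp(19/3))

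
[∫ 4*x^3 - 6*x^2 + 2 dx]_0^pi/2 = (-1 + pi/2)^3*(1 + pi/2) + 1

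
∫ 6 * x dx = 3*x^2 + C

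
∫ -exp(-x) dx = exp(-x) + C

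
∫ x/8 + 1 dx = x^2/16 + x + C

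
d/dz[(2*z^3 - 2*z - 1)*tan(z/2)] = z^3/cos(z/2)^2 + 6*z^2*tan(z/2) - z/cos(z/2)^2 - 2*tan(z/2) - 1/(2*cos(z/2)^2)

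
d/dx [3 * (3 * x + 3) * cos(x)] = -9*x*sin(x) - 9*sin(x) + 9*cos(x)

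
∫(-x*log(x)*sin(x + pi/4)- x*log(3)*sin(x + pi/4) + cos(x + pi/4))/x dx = log(3*x)*cos(x + pi/4) + C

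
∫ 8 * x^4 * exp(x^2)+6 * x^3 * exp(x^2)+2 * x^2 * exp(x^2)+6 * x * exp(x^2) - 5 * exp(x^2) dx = x*(4*x^2 + 3*x - 5)*exp(x^2) + C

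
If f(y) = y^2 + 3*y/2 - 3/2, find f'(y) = 2*y + 3/2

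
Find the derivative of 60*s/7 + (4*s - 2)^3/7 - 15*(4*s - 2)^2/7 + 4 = 192*s^2/7 - 96*s + 348/7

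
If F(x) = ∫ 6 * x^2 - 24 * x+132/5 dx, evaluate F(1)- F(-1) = 284/5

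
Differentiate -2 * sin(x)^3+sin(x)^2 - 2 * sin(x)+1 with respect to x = 2*(sin(x) + 3*cos(x)^2 - 4)*cos(x)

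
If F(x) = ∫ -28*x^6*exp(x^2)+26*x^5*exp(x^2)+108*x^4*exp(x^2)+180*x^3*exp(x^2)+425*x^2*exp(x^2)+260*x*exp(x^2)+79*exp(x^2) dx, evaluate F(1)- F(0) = -66 + 297*E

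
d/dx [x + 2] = 1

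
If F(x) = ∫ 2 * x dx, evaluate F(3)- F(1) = 8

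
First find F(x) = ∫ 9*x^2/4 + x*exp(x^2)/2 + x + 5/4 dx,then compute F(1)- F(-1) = 4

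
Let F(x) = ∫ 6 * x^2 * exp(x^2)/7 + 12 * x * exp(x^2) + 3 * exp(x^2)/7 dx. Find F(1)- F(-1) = 6*E/7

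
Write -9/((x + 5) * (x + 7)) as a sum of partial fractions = 9/(2*(x + 7)) - 9/(2*(x + 5))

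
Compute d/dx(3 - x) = -1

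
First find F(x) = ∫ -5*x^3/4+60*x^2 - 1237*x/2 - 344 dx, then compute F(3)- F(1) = -2667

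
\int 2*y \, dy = y^2 + C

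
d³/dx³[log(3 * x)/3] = 2/(3*x^3)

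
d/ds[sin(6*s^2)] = 12*s*cos(6*s^2)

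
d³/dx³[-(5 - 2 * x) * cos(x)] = 2*x*sin(x) - 5*sin(x) - 6*cos(x)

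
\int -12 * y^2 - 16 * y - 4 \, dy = -4*y^3 - 8*y^2 - 4*y + C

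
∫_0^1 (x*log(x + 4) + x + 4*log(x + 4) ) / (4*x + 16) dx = log(5)/4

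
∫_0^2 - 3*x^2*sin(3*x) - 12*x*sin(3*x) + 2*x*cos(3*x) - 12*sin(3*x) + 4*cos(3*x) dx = -4 + 16*cos(6)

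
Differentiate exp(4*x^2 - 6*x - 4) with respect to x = (8*x - 6)*exp(4*x^2 - 6*x - 4)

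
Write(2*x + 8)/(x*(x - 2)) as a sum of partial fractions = 6/(x - 2) - 4/x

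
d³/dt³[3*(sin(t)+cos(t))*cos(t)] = -12*sqrt(2)*cos(2*t + pi/4)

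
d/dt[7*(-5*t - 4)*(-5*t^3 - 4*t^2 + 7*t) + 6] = 700*t^3 + 840*t^2 - 266*t - 196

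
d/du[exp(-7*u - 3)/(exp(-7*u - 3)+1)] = -7*exp(7*u + 3)/(exp(6)*exp(14*u) + 2*exp(3)*exp(7*u) + 1)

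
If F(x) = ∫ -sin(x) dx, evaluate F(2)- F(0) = -1 + cos(2)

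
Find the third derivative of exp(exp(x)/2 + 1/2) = exp(x + exp(x)/2 + 1/2)/2 + 3*exp(2*x + exp(x)/2 + 1/2)/4 + exp(3*x + exp(x)/2 + 1/2)/8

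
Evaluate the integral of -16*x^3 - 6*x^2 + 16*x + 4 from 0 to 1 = 6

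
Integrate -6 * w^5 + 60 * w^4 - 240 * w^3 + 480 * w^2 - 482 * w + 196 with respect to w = -w^6 + 12*w^5 - 60*w^4 + 160*w^3 - 241*w^2 + 196*w + C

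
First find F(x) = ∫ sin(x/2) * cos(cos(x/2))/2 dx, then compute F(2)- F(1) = -sin(cos(1)) + sin(cos(1/2))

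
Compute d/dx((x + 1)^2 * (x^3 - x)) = 5*x^4 + 8*x^3 - 4*x - 1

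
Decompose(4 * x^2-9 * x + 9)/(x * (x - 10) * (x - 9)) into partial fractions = -28/(x - 9) + 319/(10*(x - 10)) + 1/(10*x)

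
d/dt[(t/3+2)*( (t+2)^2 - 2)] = t^2 + 20*t/3 + 26/3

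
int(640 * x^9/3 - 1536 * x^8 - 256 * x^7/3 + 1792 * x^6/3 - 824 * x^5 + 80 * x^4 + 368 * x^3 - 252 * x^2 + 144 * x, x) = 64*x^10/3 - 512*x^9/3 - 32*x^8/3 + 256*x^7/3 - 412*x^6/3 + 16*x^5 + 92*x^4 - 84*x^3 + 72*x^2 + C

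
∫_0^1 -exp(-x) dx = -1 + exp(-1)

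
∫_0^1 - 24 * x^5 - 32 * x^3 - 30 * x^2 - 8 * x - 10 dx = -36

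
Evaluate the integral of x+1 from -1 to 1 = 2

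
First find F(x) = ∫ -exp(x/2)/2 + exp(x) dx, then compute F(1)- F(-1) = -exp(1/2) - exp(-1) + exp(-1/2) + E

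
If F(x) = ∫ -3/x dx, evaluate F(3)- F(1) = -3*log(3)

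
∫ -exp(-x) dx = exp(-x) + C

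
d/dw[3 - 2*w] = -2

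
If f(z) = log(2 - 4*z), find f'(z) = 2/(2*z - 1)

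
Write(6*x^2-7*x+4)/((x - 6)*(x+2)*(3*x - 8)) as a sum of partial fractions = -9/(5*(3*x - 8)) + 3/(8*(x + 2)) + 89/(40*(x - 6))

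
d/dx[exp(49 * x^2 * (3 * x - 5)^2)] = 1764*x^3*exp(441*x^4 - 1470*x^3 + 1225*x^2) - 4410*x^2*exp(441*x^4 - 1470*x^3 + 1225*x^2) + 2450*x*exp(441*x^4 - 1470*x^3 + 1225*x^2)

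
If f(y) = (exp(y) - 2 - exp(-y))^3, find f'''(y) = (27*exp(6*y) - 48*exp(5*y) + 9*exp(4*y) + 9*exp(2*y) + 48*exp(y) + 27)*exp(-3*y)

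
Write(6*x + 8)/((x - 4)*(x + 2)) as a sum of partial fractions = 2/(3*(x + 2)) + 16/(3*(x - 4))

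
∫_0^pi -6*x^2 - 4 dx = -2*pi^3 - 4*pi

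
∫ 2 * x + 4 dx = x^2 + 4*x + C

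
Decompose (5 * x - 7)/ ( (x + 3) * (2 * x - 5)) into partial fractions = 1/(2*x - 5) + 2/(x + 3)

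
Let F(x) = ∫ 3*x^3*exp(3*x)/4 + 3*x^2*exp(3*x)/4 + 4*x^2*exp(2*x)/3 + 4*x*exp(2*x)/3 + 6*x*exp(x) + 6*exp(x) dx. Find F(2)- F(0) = 2*(6 + 4*exp(2)/3 + exp(4))*exp(2)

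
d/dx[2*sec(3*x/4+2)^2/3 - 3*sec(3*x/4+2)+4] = tan(3*x/4 + 2)*sec(3*x/4 + 2)^2 - 9*tan(3*x/4 + 2)*sec(3*x/4 + 2)/4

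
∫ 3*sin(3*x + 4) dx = -cos(3*x + 4) + C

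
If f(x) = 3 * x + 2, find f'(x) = 3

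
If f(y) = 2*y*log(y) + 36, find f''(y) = 2/y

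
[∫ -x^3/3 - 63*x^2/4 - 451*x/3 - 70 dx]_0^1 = -301/2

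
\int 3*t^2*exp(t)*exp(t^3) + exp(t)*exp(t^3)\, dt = exp(t*(t^2 + 1)) + C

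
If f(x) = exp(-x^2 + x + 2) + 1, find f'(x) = -2*x*exp(-x^2 + x + 2) + exp(-x^2 + x + 2)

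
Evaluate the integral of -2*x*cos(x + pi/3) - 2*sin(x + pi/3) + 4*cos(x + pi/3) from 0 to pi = -2*sqrt(3) - sqrt(3)*(4 - 2*pi)/2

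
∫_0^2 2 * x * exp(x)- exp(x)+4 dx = exp(2) + 11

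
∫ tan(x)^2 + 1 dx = tan(x) + C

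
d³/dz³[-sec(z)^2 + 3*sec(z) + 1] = (-3 + 8/cos(z) + 18/cos(z)^2 - 24/cos(z)^3)*sin(z)/cos(z)^2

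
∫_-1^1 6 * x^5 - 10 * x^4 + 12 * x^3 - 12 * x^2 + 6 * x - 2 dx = -16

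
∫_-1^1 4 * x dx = 0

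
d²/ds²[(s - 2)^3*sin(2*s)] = -4*s^3*sin(2*s) + 24*s^2*sin(2*s) + 12*s^2*cos(2*s) - 42*s*sin(2*s) - 48*s*cos(2*s) + 20*sin(2*s) + 48*cos(2*s)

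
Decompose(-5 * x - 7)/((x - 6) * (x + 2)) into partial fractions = -3/(8*(x + 2)) - 37/(8*(x - 6))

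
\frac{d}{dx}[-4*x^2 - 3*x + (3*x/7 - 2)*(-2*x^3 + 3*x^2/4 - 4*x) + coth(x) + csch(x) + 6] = -24*x^3/7 + 363*x^2/28 - 101*x/7 + 5 - cosh(x)/sinh(x)^2 - 1/sinh(x)^2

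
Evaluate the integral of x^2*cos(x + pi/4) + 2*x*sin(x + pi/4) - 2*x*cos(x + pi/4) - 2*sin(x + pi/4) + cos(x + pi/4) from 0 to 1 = -sqrt(2)/2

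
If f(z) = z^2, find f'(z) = 2*z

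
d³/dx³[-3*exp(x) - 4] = -3*exp(x)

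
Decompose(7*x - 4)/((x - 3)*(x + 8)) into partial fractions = 60/(11*(x + 8)) + 17/(11*(x - 3))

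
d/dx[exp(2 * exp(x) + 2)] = 2*exp(x + 2*exp(x) + 2)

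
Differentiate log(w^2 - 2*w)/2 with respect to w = (w - 1)/(w^2 - 2*w)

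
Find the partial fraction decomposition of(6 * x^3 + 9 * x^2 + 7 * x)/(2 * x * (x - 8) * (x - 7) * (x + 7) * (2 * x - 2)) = -17/(480*(x + 7)) + 11/(672*(x - 1)) - 13/(12*(x - 7)) + 463/(420*(x - 8))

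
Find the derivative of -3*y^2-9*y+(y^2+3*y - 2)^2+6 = 4*y^3 + 18*y^2 + 4*y - 21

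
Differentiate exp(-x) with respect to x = -exp(-x)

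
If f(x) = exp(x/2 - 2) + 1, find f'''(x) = exp(x/2 - 2)/8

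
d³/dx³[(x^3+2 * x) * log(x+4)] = (6*x^3*log(x + 4) + 11*x^3 + 72*x^2*log(x + 4) + 108*x^2 + 288*x*log(x + 4) + 286*x + 384*log(x + 4) - 24)/(x^3 + 12*x^2 + 48*x + 64)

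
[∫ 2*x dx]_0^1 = 1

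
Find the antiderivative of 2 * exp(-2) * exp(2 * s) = exp(2*s - 2) + C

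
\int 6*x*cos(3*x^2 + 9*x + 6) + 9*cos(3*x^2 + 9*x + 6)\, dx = sin(3*x^2 + 9*x + 6) + C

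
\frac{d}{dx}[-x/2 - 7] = -1/2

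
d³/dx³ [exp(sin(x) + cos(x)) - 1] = (-sqrt(2)*sin(3*x + pi/4)/2 - 3*cos(2*x) + sqrt(2)*cos(x + pi/4)/2)*exp(sin(x))*exp(cos(x))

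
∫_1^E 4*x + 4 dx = -8 + 2*(1 + E)^2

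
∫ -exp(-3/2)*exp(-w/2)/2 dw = exp(-w/2 - 3/2) + C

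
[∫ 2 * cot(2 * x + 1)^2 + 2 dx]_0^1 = cot(1) - cot(3)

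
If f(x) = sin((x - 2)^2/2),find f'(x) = (x - 2)*cos(x^2/2 - 2*x + 2)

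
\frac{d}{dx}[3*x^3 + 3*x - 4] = 9*x^2 + 3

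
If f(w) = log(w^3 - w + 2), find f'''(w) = (6*w^6 + 6*w^4 - 84*w^3 + 6*w^2 + 12*w + 22)/(w^9 - 3*w^7 + 6*w^6 + 3*w^5 - 12*w^4 + 11*w^3 + 6*w^2 - 12*w + 8)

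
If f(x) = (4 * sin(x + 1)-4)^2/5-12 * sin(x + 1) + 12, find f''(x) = 92*sin(x + 1)/5 + 32*cos(2*(x + 1))/5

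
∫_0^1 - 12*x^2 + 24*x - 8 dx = 0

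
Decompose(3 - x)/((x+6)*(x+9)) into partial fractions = -4/(x + 9) + 3/(x + 6)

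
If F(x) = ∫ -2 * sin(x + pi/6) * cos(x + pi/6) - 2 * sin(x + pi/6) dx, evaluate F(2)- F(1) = -(cos(pi/6 + 1) + 1)^2 + (cos(pi/6 + 2) + 1)^2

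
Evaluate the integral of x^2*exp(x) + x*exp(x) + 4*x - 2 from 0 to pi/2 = -3 + (2 + exp(pi/2))*(-pi/2 + 1 + pi^2/4)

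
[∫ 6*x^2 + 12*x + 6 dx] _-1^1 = 16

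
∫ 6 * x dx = 3*x^2 + C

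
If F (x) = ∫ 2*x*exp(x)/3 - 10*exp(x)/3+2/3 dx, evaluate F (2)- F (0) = 16/3 - 8*exp(2)/3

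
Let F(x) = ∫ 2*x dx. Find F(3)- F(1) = 8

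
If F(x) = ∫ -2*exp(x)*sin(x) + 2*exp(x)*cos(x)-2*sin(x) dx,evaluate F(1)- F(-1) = 2*(E - exp(-1))*cos(1)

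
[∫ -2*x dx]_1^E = 1 - exp(2)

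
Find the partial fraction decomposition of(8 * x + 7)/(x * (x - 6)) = 55/(6*(x - 6)) - 7/(6*x)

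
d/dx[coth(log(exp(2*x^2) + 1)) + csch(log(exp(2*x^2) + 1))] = -4*x*(cosh(log(exp(2*x^2) + 1)) + 1)*exp(2*x^2)/((exp(2*x^2) + 1)*sinh(log(exp(2*x^2) + 1))^2)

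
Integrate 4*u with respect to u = 2*u^2 + C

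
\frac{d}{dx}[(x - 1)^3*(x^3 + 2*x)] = 6*x^5 - 15*x^4 + 20*x^3 - 21*x^2 + 12*x - 2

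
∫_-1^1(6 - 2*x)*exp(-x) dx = -2*exp(-1) + 6*E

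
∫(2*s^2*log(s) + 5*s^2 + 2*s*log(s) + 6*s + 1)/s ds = (s + 1)^2*(log(s) + 2) + C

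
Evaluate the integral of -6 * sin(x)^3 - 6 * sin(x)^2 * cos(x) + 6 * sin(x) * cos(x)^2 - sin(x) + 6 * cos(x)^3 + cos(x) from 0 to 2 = -3 + cos(2) + 2*(cos(2) + sin(2))^3 + sin(2)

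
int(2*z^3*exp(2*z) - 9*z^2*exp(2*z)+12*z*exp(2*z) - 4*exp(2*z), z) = (z - 2)^3*exp(2*z) + C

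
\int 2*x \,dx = x^2 + C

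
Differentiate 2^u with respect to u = 2^u*log(2)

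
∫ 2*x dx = x^2 + C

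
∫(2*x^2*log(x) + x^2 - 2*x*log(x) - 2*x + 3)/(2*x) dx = ((x - 1)^2 + 2)*log(x)/2 + C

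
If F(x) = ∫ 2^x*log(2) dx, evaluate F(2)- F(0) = 3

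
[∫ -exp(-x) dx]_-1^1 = -E + exp(-1)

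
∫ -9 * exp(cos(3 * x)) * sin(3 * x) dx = 3*exp(cos(3*x)) + C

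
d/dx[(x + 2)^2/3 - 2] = 2*x/3 + 4/3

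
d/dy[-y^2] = -2*y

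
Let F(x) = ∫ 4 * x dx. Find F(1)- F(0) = 2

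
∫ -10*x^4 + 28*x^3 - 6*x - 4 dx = -2*x^5 + 7*x^4 - 3*x^2 - 4*x + C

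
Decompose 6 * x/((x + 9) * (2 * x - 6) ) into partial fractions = 9/(4*(x + 9)) + 3/(4*(x - 3))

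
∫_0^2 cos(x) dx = sin(2)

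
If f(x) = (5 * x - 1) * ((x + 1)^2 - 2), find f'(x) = 15*x^2 + 18*x - 7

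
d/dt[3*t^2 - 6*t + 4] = 6*t - 6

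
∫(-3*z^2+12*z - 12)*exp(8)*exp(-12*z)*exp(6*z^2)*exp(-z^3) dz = exp(-(z - 2)^3) + C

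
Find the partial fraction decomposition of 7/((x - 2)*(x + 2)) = -7/(4*(x + 2)) + 7/(4*(x - 2))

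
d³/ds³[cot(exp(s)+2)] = (-6*(-1 + sin(exp(s) + 2)^(-2))^2*exp(2*s) + 6*exp(2*s) - 8*exp(2*s)/sin(exp(s) + 2)^2 + 6*exp(s)*cos(exp(s) + 2)/sin(exp(s) + 2)^3 - 1/sin(exp(s) + 2)^2)*exp(s)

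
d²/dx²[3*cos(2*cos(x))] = -12*sin(x)^2*cos(2*cos(x)) + 6*sin(2*cos(x))*cos(x)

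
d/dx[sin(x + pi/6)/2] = cos(x + pi/6)/2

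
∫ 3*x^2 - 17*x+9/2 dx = x^3 - 17*x^2/2 + 9*x/2 + C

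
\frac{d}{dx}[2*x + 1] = 2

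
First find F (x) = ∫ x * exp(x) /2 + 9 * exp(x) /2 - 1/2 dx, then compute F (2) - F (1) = -9*E/2 - 1/2 + 5*exp(2)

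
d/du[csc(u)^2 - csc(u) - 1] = (1 - 2/sin(u))*cos(u)/sin(u)^2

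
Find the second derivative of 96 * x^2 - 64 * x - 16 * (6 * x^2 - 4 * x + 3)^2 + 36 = -6912*x^2 + 4608*x - 1472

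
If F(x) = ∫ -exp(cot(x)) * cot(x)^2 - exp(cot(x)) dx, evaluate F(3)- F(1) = -exp(cot(1)) + exp(cot(3))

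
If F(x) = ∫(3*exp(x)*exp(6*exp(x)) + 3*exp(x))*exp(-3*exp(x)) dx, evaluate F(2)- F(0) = -exp(3) - exp(-3*exp(2)) + exp(-3) + exp(3*exp(2))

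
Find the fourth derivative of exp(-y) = exp(-y)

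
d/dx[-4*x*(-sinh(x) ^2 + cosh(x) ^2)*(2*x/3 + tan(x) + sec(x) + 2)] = -4*x*tan(x)^2 - 4*x*tan(x)*sec(x) - 28*x/3 - 4*tan(x) - 4*sec(x) - 8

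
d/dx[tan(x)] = cos(x)^(-2)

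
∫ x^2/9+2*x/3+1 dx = x^3/27 + x^2/3 + x + C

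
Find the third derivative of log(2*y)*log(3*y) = (4*log(y) - 6 + 2*log(2) + 2*log(3))/y^3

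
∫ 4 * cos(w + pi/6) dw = 4*sin(w + pi/6) + C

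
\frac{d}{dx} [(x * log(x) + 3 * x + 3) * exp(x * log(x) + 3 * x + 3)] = x*exp(x*log(x) + 3*x + 3)*log(x)^2 + 7*x*exp(x*log(x) + 3*x + 3)*log(x) + 12*x*exp(x*log(x) + 3*x + 3) + 4*exp(x*log(x) + 3*x + 3)*log(x) + 16*exp(x*log(x) + 3*x + 3)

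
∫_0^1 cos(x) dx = sin(1)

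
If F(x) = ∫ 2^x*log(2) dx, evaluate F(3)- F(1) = 6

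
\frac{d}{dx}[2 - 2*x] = -2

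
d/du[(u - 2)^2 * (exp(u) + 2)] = u^2*exp(u) - 2*u*exp(u) + 4*u - 8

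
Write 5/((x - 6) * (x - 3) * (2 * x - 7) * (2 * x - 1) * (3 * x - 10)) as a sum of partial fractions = 405/(136*(3*x - 10)) + 4/(561*(2*x - 1)) - 4/(3*(2*x - 7)) - 1/(3*(x - 3)) + 1/(264*(x - 6))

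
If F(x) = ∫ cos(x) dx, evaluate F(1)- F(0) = sin(1)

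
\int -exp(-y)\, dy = exp(-y) + C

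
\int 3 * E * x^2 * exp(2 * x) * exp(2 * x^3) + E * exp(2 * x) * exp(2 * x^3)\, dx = exp(2*x^3 + 2*x + 1)/2 + C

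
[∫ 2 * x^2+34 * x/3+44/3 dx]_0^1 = 21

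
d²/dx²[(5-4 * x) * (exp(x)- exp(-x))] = (-4*x*exp(2*x) + 4*x - 3*exp(2*x) - 13)*exp(-x)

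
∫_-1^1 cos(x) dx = 2*sin(1)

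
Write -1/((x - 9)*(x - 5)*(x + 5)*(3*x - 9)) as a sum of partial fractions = 1/(3360*(x + 5)) - 1/(288*(x - 3)) + 1/(240*(x - 5)) - 1/(1008*(x - 9))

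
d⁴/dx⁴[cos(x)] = cos(x)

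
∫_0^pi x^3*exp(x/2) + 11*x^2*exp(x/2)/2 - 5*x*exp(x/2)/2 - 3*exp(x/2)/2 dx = 1 + (-pi^2 - pi - 1 + 2*pi^3)*exp(pi/2)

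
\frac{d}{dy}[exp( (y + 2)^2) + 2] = 2*y*exp(y^2 + 4*y + 4) + 4*exp(y^2 + 4*y + 4)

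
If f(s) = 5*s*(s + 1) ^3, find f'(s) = 20*s^3 + 45*s^2 + 30*s + 5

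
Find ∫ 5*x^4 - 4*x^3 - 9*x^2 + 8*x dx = x^5 - x^4 - 3*x^3 + 4*x^2 + C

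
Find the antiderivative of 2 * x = x^2 + C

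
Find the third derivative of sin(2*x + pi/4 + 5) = -8*cos(2*x + pi/4 + 5)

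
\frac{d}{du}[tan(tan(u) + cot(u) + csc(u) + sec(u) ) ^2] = -2*sqrt(2)*(1 + 1/cos(u) + 1/sin(u) + 1/(sin(u)*cos(u)))*sin(1/cos(u) + 1/sin(u) + 1/(sin(u)*cos(u)))*cos(u + pi/4)/(sin(u)*cos(u)*cos(1/cos(u) + 1/sin(u) + 1/(sin(u)*cos(u)))^3)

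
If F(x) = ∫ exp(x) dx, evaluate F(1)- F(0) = -1 + E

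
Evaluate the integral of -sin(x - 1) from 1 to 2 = -1 + cos(1)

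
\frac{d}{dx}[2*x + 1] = 2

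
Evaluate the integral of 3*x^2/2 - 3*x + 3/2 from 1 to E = (-1 + E)^3/2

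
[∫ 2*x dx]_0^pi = pi^2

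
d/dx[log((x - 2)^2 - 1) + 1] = (2*x - 4)/(x^2 - 4*x + 3)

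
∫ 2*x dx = x^2 + C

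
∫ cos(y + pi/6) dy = sin(y + pi/6) + C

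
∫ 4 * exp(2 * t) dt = 2*exp(2*t) + C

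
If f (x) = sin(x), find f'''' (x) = sin(x)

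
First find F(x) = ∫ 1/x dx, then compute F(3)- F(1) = log(3)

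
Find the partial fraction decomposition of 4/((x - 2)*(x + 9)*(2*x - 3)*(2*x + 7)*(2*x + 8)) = 8/(605*(2*x + 7)) - 8/(1155*(2*x - 3)) + 2/(12705*(x + 9)) - 1/(165*(x + 4)) + 1/(363*(x - 2))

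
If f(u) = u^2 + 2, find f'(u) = 2*u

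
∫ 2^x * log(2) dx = 2^x + C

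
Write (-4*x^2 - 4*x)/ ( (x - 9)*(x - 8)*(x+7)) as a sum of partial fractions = -7/(10*(x + 7)) + 96/(5*(x - 8)) - 45/(2*(x - 9))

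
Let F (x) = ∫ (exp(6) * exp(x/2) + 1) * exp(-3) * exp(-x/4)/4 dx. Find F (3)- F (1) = -exp(13/4) - exp(-15/4) + exp(-13/4) + exp(15/4)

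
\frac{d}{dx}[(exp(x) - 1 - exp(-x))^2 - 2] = (2*exp(4*x) - 2*exp(3*x) - 2*exp(x) - 2)*exp(-2*x)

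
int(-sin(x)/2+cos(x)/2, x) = sqrt(2)*sin(x + pi/4)/2 + C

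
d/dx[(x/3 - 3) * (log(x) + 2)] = (x*log(x) + 3*x - 9)/(3*x)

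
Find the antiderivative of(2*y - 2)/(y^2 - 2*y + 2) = log(3*(y - 1)^2 + 3) + C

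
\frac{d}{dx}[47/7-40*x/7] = -40/7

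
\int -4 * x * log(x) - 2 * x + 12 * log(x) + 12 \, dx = 2*x*(6 - x)*log(x) + C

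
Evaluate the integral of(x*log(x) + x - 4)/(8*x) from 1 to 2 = -log(2)/4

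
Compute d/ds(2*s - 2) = 2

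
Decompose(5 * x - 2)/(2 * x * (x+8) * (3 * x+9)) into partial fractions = -7/(40*(x + 8)) + 17/(90*(x + 3)) - 1/(72*x)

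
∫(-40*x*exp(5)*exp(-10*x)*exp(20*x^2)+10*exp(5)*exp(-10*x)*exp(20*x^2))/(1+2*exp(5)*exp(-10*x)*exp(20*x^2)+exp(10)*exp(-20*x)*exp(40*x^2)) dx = 1/(exp(20*x^2 - 10*x + 5) + 1) + C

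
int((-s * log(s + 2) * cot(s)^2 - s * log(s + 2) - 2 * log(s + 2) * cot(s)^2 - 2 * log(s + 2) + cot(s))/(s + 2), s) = log(s + 2)*cot(s) + C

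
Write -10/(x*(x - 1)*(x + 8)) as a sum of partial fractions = -5/(36*(x + 8)) - 10/(9*(x - 1)) + 5/(4*x)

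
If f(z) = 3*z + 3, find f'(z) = 3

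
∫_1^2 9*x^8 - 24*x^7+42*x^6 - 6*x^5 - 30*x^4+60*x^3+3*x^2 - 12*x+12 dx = 485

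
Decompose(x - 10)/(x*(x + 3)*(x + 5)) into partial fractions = -3/(2*(x + 5)) + 13/(6*(x + 3)) - 2/(3*x)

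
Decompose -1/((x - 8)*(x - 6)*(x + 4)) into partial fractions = -1/(120*(x + 4)) + 1/(20*(x - 6)) - 1/(24*(x - 8))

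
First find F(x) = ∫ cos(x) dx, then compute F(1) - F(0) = sin(1)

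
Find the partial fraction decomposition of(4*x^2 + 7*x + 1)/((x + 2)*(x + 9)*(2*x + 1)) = -2/(17*(2*x + 1)) + 262/(119*(x + 9)) - 1/(7*(x + 2))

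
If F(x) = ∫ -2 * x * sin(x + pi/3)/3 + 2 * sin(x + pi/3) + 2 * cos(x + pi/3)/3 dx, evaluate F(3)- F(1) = 4*cos(1 + pi/3)/3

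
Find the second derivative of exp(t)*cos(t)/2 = -exp(t)*sin(t)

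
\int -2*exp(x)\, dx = -2*exp(x) + C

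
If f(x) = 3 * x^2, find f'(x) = 6*x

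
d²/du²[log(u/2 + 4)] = -1/(u^2 + 16*u + 64)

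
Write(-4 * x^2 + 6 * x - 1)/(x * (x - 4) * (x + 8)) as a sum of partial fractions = -305/(96*(x + 8)) - 41/(48*(x - 4)) + 1/(32*x)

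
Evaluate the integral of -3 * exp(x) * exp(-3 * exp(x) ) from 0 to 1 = -exp(-3) + exp(-3*E)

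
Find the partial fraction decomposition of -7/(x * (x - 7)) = -1/(x - 7) + 1/x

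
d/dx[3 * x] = 3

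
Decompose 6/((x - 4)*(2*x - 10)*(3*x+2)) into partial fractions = 27/(238*(3*x + 2)) - 3/(14*(x - 4)) + 3/(17*(x - 5))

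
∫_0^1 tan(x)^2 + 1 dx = tan(1)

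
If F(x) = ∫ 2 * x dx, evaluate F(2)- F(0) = 4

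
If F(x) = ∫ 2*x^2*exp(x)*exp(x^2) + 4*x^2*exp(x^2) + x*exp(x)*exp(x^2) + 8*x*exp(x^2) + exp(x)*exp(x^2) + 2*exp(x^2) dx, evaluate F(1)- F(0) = -4 + exp(2) + 6*E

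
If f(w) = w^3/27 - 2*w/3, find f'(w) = w^2/9 - 2/3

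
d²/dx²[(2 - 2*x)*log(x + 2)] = (-2*x - 10)/(x^2 + 4*x + 4)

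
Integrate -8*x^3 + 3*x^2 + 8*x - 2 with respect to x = -2*x^4 + x^3 + 4*x^2 - 2*x + C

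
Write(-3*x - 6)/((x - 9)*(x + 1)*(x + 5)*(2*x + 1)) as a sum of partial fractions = 4/(19*(2*x + 1)) - 1/(56*(x + 5)) - 3/(40*(x + 1)) - 33/(2660*(x - 9))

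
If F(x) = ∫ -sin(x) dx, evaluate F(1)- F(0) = -1 + cos(1)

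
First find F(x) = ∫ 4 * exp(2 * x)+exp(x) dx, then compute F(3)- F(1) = -3*exp(3) - 2*(1 + E)^2 + 3*E + 2*(1 + exp(3))^2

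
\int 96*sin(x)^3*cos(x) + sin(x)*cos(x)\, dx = 24*sin(x)^4 + sin(x)^2/2 + C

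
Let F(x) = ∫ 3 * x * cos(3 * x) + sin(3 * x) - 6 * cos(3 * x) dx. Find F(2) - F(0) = 0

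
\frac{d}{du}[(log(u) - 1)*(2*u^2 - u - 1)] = (4*u^2*log(u) - 2*u^2 - u*log(u) - 1)/u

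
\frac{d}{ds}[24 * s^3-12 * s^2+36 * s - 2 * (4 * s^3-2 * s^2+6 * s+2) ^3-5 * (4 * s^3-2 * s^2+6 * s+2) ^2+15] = -1152*s^8 + 1536*s^7 - 4704*s^6 + 1920*s^5 - 3680*s^4 - 1808*s^3 - 528*s^2 - 1072*s - 228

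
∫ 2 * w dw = w^2 + C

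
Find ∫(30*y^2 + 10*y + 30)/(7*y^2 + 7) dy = 30*y/7 + 5*log(y^2 + 1)/7 + C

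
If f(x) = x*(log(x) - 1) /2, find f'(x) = log(x)/2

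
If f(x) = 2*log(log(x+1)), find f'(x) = 2/(x*log(x + 1) + log(x + 1))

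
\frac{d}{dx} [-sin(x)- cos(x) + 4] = sin(x) - cos(x)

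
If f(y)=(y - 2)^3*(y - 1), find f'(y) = 4*y^3 - 21*y^2 + 36*y - 20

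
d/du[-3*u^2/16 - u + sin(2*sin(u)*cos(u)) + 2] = -3*u/8 + cos(2*u - sin(2*u)) + cos(2*u + sin(2*u)) - 1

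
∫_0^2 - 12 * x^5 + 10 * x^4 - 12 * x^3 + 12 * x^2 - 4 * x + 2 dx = -84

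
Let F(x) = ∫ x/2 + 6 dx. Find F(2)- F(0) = 13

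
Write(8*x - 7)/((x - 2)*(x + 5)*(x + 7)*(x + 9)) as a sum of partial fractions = 79/(88*(x + 9)) - 7/(4*(x + 7)) + 47/(56*(x + 5)) + 1/(77*(x - 2))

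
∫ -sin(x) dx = cos(x) + C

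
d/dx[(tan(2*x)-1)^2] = 4*(sin(2*x)/cos(2*x) - 1)/cos(2*x)^2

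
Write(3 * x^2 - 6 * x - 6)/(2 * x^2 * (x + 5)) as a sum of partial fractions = 99/(50*(x + 5)) - 12/(25*x) - 3/(5*x^2)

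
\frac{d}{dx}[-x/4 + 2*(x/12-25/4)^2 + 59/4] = x/36 - 7/3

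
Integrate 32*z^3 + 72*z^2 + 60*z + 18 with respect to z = 8*z^4 + 24*z^3 + 30*z^2 + 18*z + C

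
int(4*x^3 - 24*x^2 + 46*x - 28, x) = x^4 - 8*x^3 + 23*x^2 - 28*x + C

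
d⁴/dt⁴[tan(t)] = 24*tan(t)^5 + 40*tan(t)^3 + 16*tan(t)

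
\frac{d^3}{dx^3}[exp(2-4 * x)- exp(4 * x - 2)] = (-64*exp(8*x - 4) - 64)*exp(2 - 4*x)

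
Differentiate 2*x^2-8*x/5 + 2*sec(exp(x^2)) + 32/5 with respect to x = 4*x*exp(x^2)*tan(exp(x^2))*sec(exp(x^2)) + 4*x - 8/5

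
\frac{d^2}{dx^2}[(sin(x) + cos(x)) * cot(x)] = -sqrt(2)*cos(x + pi/4) - 1/sin(x) + 2/sin(x)^3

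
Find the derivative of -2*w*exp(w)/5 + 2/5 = -2*w*exp(w)/5 - 2*exp(w)/5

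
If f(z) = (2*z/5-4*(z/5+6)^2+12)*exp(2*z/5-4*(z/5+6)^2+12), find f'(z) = 32*z^3*exp(-4*z^2/25 - 46*z/5 - 132)/625 + 552*z^2*exp(-4*z^2/25 - 46*z/5 - 132)/125 + 3164*z*exp(-4*z^2/25 - 46*z/5 - 132)/25 + 6026*exp(-4*z^2/25 - 46*z/5 - 132)/5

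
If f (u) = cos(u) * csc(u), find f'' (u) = 2*cos(u)/sin(u)^3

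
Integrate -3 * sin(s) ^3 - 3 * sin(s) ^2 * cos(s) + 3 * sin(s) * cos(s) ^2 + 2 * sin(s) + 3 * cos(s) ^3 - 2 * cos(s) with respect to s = -2*sqrt(2)*sin(s + pi/4)*cos(s + pi/4)^2 + C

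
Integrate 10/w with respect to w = 10*log(w) + C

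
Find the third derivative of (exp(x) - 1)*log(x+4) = (x^3*exp(x)*log(x + 4) + 12*x^2*exp(x)*log(x + 4) + 3*x^2*exp(x) + 48*x*exp(x)*log(x + 4) + 21*x*exp(x) + 64*exp(x)*log(x + 4) + 38*exp(x) - 2)/(x^3 + 12*x^2 + 48*x + 64)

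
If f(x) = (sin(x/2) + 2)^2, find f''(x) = -sin(x/2) + cos(x)/2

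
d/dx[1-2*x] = -2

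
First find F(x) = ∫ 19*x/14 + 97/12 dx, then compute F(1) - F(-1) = 97/6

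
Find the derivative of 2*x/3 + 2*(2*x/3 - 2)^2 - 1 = 16*x/9 - 14/3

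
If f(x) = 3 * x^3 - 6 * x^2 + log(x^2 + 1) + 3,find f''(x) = (18*x^5 - 12*x^4 + 36*x^3 - 26*x^2 + 18*x - 10)/(x^4 + 2*x^2 + 1)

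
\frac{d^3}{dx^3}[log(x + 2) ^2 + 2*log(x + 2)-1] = (4*log(x + 2) - 2)/(x^3 + 6*x^2 + 12*x + 8)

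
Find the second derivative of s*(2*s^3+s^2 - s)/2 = 12*s^2 + 3*s - 1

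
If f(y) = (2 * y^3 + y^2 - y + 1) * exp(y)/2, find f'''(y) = y^3*exp(y) + 19*y^2*exp(y)/2 + 41*y*exp(y)/2 + 8*exp(y)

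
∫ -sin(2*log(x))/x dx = cos(2*log(x))/2 + C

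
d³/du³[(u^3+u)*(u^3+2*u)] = 120*u^3 + 72*u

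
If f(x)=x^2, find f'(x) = 2*x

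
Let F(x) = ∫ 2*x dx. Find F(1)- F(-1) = 0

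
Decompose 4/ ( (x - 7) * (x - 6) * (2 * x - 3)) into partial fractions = 16/(99*(2*x - 3)) - 4/(9*(x - 6)) + 4/(11*(x - 7))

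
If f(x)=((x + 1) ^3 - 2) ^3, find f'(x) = 9*x^8 + 72*x^7 + 252*x^6 + 468*x^5 + 450*x^4 + 144*x^3 - 72*x^2 - 36*x + 9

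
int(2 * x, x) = x^2 + C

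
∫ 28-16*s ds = -8*s^2 + 28*s + C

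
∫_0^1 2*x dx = 1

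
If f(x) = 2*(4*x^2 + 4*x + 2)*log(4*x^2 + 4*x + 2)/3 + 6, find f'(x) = 16*x*log(2*x^2 + 2*x + 1)/3 + 16*x*log(2)/3 + 16*x/3 + 8*log(2*x^2 + 2*x + 1)/3 + 8*log(2)/3 + 8/3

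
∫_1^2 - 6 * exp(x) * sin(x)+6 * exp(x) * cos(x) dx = 6*E*(E*cos(2) - cos(1))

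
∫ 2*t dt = t^2 + C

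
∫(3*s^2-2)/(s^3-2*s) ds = log(3*s^3 - 6*s) + C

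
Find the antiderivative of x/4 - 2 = x^2/8 - 2*x + C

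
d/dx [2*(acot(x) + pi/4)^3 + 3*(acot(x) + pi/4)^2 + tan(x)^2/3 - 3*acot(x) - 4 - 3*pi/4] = (16*x^2*sin(x)/cos(x)^3 + 16*sin(x)/cos(x)^3 - 144*acot(x)^2 - 72*pi*acot(x) - 144*acot(x) - 36*pi - 9*pi^2 + 72)/(24*x^2 + 24)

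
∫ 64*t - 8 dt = 32*t^2 - 8*t + C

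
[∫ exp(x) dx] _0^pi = -1 + exp(pi)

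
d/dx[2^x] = 2^x*log(2)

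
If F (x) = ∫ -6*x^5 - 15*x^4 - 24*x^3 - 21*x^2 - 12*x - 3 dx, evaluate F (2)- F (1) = -316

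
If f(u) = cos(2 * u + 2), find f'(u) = -2*sin(2*u + 2)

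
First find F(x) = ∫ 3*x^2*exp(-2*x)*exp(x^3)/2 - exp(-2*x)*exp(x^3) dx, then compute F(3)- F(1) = -exp(-1)/2 + exp(21)/2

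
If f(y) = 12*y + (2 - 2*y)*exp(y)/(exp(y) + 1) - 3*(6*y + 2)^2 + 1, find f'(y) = (-216*y*exp(2*y) - 434*y*exp(y) - 216*y - 62*exp(2*y) - 120*exp(y) - 60)/(exp(2*y) + 2*exp(y) + 1)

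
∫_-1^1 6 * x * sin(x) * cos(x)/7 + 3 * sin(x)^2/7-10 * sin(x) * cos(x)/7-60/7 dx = -117/7 - 3*cos(2)/7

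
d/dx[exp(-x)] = -exp(-x)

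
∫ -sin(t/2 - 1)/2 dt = cos(t/2 - 1) + C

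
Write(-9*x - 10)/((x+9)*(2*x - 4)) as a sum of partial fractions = -71/(22*(x + 9)) - 14/(11*(x - 2))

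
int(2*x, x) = x^2 + C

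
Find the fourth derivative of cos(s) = cos(s)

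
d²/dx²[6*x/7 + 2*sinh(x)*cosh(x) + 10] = 4*sinh(2*x)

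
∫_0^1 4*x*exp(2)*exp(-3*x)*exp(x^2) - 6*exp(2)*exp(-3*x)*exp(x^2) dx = 2 - 2*exp(2)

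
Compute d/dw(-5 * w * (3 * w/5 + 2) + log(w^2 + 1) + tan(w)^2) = 2*(-3*w^3 + w^2*sin(w)/cos(w)^3 - 5*w^2 - 2*w + sin(w)/cos(w)^3 - 5)/(w^2 + 1)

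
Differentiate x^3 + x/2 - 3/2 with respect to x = 3*x^2 + 1/2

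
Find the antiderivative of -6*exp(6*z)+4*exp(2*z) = (2 - exp(4*z))*exp(2*z) + C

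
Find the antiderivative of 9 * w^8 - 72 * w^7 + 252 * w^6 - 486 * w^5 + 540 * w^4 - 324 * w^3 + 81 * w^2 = w^9 - 9*w^8 + 36*w^7 - 81*w^6 + 108*w^5 - 81*w^4 + 27*w^3 + C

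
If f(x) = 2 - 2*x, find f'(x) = -2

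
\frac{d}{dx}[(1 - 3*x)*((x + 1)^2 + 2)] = -9*x^2 - 10*x - 7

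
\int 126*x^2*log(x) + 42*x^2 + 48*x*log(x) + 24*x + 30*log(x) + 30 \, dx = 6*x*(7*x^2 + 4*x + 5)*log(x) + C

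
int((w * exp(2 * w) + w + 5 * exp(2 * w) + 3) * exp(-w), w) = 2*(w + 4)*sinh(w) + C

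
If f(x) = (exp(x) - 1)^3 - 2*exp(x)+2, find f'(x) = 3*exp(3*x) - 6*exp(2*x) + exp(x)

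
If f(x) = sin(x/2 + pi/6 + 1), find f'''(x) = -cos(x/2 + pi/6 + 1)/8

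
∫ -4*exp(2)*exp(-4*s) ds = exp(2 - 4*s) + C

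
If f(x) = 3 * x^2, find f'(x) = 6*x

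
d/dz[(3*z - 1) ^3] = 81*z^2 - 54*z + 9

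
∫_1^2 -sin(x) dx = -cos(1) + cos(2)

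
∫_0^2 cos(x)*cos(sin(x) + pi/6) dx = -1/2 + sin(pi/6 + sin(2))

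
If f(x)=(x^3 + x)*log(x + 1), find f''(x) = (6*x^3*log(x + 1) + 5*x^3 + 12*x^2*log(x + 1) + 6*x^2 + 6*x*log(x + 1) + x + 2)/(x^2 + 2*x + 1)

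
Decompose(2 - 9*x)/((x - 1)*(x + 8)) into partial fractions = -74/(9*(x + 8)) - 7/(9*(x - 1))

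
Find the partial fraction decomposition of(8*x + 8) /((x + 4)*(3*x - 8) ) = 22/(5*(3*x - 8)) + 6/(5*(x + 4))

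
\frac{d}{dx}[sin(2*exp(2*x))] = 4*exp(2*x)*cos(2*exp(2*x))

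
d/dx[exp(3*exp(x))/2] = 3*exp(x + 3*exp(x))/2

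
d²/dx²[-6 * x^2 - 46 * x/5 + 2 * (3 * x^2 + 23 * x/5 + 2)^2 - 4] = 216*x^2 + 1656*x/5 + 3016/25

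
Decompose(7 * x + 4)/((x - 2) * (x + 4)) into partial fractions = 4/(x + 4) + 3/(x - 2)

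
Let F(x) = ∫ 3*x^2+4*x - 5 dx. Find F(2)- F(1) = 8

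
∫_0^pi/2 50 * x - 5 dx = -5*pi/2 + 25*pi^2/4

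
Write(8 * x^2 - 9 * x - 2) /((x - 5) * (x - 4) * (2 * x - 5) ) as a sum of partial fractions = 34/(5*(2*x - 5)) - 30/(x - 4) + 153/(5*(x - 5))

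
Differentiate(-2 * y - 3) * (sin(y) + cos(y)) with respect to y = 2*y*sin(y) - 2*y*cos(y) + sin(y) - 5*cos(y)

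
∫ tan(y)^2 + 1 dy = tan(y) + C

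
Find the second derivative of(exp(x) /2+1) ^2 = exp(2*x) + exp(x)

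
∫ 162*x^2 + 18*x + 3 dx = 54*x^3 + 9*x^2 + 3*x + C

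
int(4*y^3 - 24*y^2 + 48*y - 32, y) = y^4 - 8*y^3 + 24*y^2 - 32*y + C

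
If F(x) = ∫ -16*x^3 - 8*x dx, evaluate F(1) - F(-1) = 0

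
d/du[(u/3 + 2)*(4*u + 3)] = 8*u/3 + 9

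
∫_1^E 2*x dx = -1 + exp(2)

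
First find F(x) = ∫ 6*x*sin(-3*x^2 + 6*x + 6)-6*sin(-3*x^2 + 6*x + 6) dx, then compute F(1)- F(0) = -cos(6) + cos(9)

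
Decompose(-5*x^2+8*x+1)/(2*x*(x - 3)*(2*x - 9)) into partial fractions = -257/(54*(2*x - 9)) + 10/(9*(x - 3)) + 1/(54*x)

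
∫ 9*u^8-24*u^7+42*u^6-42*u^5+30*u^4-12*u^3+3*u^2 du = u^9 - 3*u^8 + 6*u^7 - 7*u^6 + 6*u^5 - 3*u^4 + u^3 + C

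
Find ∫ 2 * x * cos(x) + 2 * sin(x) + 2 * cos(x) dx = (2*x + 2)*sin(x) + C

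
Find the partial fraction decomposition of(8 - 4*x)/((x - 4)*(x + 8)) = -10/(3*(x + 8)) - 2/(3*(x - 4))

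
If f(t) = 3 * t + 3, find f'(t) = 3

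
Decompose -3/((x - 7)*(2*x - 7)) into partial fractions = 6/(7*(2*x - 7)) - 3/(7*(x - 7))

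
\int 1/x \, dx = log(-2*x) + C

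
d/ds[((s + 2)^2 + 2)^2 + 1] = 4*s^3 + 24*s^2 + 56*s + 48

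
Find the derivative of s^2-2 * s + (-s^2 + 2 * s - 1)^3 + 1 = -6*s^5 + 30*s^4 - 60*s^3 + 60*s^2 - 28*s + 4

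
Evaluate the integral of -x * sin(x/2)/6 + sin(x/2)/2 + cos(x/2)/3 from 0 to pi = 1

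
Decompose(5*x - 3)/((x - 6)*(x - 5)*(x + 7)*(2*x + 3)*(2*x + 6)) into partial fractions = -28/(2145*(2*x + 3)) - 19/(6864*(x + 7)) + 1/(96*(x + 3)) - 11/(1248*(x - 5)) + 1/(130*(x - 6))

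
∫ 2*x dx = x^2 + C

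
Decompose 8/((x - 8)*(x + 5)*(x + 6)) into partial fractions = 4/(7*(x + 6)) - 8/(13*(x + 5)) + 4/(91*(x - 8))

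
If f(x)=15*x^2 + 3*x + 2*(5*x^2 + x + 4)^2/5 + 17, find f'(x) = 40*x^3 + 12*x^2 + 314*x/5 + 31/5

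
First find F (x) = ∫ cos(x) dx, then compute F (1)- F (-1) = 2*sin(1)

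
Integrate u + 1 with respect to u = u^2/2 + u + C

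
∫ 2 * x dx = x^2 + C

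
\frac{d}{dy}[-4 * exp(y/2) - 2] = -2*exp(y/2)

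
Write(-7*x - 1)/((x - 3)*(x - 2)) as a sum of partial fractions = 15/(x - 2) - 22/(x - 3)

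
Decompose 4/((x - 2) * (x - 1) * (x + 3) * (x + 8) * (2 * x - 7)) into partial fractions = 64/(4485*(2*x - 7)) + 2/(5175*(x + 8)) - 1/(325*(x + 3)) + 1/(45*(x - 1)) - 2/(75*(x - 2))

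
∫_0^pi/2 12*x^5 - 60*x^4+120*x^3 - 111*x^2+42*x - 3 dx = 2*(-1 + pi/2)^6 + 3*(-1 + pi/2)^3 + 1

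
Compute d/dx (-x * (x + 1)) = -2*x - 1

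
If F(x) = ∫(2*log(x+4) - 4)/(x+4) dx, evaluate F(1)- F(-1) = -(-2 + log(3))^2 + (-2 + log(5))^2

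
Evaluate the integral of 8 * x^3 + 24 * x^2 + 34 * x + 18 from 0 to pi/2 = -9 + (1 + pi/2)^2 + 2*(1 + (1 + pi/2)^2)^2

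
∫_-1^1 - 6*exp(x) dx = -6*E + 6*exp(-1)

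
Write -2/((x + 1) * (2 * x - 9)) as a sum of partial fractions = -4/(11*(2*x - 9)) + 2/(11*(x + 1))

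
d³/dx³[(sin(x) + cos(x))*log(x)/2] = sqrt(2)*(-x^3*log(x)*cos(x + pi/4) - 3*x^2*sin(x + pi/4) - 3*x*cos(x + pi/4) + 2*sin(x + pi/4))/(2*x^3)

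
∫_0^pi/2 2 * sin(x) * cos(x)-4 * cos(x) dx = -3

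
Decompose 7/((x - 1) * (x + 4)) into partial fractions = -7/(5*(x + 4)) + 7/(5*(x - 1))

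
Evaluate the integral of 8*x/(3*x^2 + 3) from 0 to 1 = 4*log(2)/3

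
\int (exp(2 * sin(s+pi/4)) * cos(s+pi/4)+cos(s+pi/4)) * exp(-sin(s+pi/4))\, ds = 2*sinh(sin(s + pi/4)) + C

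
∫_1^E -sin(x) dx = cos(E) - cos(1)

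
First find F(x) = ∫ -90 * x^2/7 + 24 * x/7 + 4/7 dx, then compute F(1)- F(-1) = -52/7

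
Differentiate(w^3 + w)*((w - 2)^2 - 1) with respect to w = 5*w^4 - 16*w^3 + 12*w^2 - 8*w + 3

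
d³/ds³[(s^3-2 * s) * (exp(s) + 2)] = s^3*exp(s) + 9*s^2*exp(s) + 16*s*exp(s) + 12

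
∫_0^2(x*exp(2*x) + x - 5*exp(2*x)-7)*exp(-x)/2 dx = -2*exp(2) + 2*exp(-2)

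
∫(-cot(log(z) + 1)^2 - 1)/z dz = cot(log(z) + 1) + C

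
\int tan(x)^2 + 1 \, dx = tan(x) + C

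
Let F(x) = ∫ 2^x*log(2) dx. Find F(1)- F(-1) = 3/2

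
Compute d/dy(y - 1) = 1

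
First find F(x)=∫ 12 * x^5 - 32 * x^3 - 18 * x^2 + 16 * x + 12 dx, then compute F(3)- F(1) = 748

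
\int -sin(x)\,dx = cos(x) + C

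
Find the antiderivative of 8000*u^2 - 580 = 8000*u^3/3 - 580*u + C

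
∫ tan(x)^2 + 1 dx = tan(x) + C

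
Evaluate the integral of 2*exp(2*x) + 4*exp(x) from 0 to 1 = -6 + 2*E + (1 + E)^2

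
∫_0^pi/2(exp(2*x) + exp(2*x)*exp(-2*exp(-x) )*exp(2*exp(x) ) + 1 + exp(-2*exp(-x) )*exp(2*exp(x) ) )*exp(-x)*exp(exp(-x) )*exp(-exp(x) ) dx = -exp(-exp(pi/2) + exp(-pi/2)) + exp(-exp(-pi/2) + exp(pi/2))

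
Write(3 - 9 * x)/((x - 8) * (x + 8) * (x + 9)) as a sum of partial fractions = 84/(17*(x + 9)) - 75/(16*(x + 8)) - 69/(272*(x - 8))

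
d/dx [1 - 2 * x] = -2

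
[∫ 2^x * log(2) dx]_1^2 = 2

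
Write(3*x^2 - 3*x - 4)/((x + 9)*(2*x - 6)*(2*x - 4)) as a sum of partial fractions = 133/(264*(x + 9)) - 1/(22*(x - 2)) + 7/(24*(x - 3))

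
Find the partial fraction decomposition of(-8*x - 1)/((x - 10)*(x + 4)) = -31/(14*(x + 4)) - 81/(14*(x - 10))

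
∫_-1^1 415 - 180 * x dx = 830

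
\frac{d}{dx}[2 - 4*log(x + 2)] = -4/(x + 2)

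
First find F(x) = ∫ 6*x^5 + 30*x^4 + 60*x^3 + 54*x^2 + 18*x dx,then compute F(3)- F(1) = 3920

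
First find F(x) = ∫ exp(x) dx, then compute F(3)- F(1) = -E + exp(3)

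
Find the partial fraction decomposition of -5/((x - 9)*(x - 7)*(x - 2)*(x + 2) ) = 5/(396*(x + 2)) - 1/(28*(x - 2)) + 1/(18*(x - 7)) - 5/(154*(x - 9))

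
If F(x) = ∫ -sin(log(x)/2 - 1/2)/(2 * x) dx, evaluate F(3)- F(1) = -cos(1/2) + cos((1 - log(3))/2)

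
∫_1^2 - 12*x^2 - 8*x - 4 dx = -44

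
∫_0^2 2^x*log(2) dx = 3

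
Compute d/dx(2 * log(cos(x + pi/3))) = -2*tan(x + pi/3)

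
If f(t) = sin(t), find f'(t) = cos(t)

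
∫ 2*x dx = x^2 + C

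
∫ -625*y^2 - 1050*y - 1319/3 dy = -625*y^3/3 - 525*y^2 - 1319*y/3 + C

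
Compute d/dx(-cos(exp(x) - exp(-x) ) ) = (exp(2*x) + 1)*exp(-x)*sin(exp(x) - exp(-x))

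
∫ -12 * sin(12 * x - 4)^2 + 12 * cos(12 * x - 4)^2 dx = sin(24*x - 8)/2 + C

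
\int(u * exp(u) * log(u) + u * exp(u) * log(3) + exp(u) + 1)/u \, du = (exp(u) + 1)*log(3*u) + C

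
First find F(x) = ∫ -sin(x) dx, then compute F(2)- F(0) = -1 + cos(2)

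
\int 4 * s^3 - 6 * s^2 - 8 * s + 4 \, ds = s^4 - 2*s^3 - 4*s^2 + 4*s + C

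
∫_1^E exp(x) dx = -E + exp(E)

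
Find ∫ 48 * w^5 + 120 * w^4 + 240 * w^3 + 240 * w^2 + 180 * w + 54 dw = 8*w^6 + 24*w^5 + 60*w^4 + 80*w^3 + 90*w^2 + 54*w + C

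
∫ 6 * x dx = 3*x^2 + C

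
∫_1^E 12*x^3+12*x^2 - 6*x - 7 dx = 7 + (-3*E - 4)*(-exp(3) + 1 + E)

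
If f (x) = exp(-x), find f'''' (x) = exp(-x)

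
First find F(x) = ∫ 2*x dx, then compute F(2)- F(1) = 3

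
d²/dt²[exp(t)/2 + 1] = exp(t)/2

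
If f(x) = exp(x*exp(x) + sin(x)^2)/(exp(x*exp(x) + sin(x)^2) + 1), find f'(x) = (x*exp(x) + exp(x) + sin(2*x))*exp(x*exp(x))*exp(1/2 - cos(2*x)/2)/(exp(x*exp(x))*exp(sin(x)^2) + 1)^2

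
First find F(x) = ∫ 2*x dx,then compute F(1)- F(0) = 1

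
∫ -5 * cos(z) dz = -5*sin(z) + C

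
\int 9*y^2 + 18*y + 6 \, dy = 3*y^3 + 9*y^2 + 6*y + C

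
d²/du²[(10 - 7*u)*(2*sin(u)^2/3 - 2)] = -28*u*cos(2*u)/3 - 28*sin(2*u)/3 + 40*cos(2*u)/3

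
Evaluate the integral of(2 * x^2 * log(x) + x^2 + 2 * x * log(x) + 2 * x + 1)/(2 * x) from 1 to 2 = 9*log(2)/2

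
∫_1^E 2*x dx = -1 + exp(2)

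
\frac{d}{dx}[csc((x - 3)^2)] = 4*(3 - x)*cos(x^2 - 6*x + 9)/(1 - cos(2*(x^2 - 6*x + 9)))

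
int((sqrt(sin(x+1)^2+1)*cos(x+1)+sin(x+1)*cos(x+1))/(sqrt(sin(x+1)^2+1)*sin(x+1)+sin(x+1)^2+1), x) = log(sqrt(sin(x + 1)^2 + 1) + sin(x + 1)) + C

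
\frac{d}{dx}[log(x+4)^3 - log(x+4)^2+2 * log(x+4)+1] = (3*log(x + 4)^2 - 2*log(x + 4) + 2)/(x + 4)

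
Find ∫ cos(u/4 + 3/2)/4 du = sin((u + 6)/4) + C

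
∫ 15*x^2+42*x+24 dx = 5*x^3 + 21*x^2 + 24*x + C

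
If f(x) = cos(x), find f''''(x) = cos(x)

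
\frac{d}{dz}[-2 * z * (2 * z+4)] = -8*z - 8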